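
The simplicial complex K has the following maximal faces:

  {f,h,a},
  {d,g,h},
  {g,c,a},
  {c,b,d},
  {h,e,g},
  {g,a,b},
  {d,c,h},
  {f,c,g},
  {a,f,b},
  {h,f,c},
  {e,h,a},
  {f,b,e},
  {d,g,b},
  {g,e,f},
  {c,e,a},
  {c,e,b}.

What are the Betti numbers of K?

Fix the vertex order a < b < c < d < e < f < g < h and write every simplex with vertices in increasing order. Then dim K = 2 and the simplices of K are:

  0-simplices (8): a, b, c, d, e, f, g, h
  1-simplices (24): ab, ac, ae, af, ag, ah, bc, bd, be, bf, bg, cd, ce, cf, cg, ch, dg, dh, ef, eg, eh, fg, fh, gh
  2-simplices (16): abf, abg, ace, acg, aeh, afh, bcd, bce, bdg, bef, cdh, cfg, cfh, dgh, efg, egh

giving chain groups C_0 ≅ Z^8, C_1 ≅ Z^24, C_2 ≅ Z^16.

Boundary ∂_1: C_1 → C_0 is given by ∂[p,q] = [q] − [p].
The 8×24 boundary matrix has rank 7 and Smith normal form diag(1,1,1,1,1,1,1).

The boundary map ∂_2: C_2 → C_1 acts by ∂[p,q,r] = [q,r] − [p,r] + [p,q]. For instance
  ∂afh = fh − ah + af,
  ∂bce = ce − be + bc.
As a 24×16 matrix over Z this has rank 15, with invariant factors (1,1,1,1,1,1,1,1,1,1,1,1,1,1,1).

Now H_k = ker ∂_k / im ∂_{k+1}, so:

  H_0: rank C_0 − rank ∂_1 = 8 − 7 = 1, and the invariant factors of ∂_1 are all 1, so H_0 = Z.
  H_1: rank ker ∂_1 − rank ∂_2 = (24 − 7) − 15 = 2, and the invariant factors of ∂_2 are all 1, so H_1 = Z^2.
  H_2: rank ker ∂_2 − rank ∂_3 = (16 − 15) − 0 = 1, and there is no ∂_3, so H_2 = Z.

Hence the Betti numbers are b_0 = 1, b_1 = 2, b_2 = 1.

b_0 = 1, b_1 = 2, b_2 = 1.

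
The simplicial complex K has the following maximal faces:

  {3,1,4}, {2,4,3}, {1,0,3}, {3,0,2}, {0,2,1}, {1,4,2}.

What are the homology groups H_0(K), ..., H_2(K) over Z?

Take the total order 0 < 1 < 2 < 3 < 4 on the vertex set. Then K (dimension 2) consists of the simplices:

  0-simplices (5): [0], [1], [2], [3], [4]
  1-simplices (9): [0,1], [0,2], [0,3], [1,2], [1,3], [1,4], [2,3], [2,4], [3,4]
  2-simplices (6): [0,1,2], [0,1,3], [0,2,3], [1,2,4], [1,3,4], [2,3,4]

giving chain groups C_0 ≅ Z^5, C_1 ≅ Z^9, C_2 ≅ Z^6.

The boundary map ∂_1: C_1 → C_0 maps an edge to its endpoints' difference, ∂[p,q] = q − p.
This gives a 5×9 integer matrix of rank 4; reducing to Smith normal form yields diagonal entries (1,1,1,1).

The boundary map ∂_2: C_2 → C_1 sends each 2-simplex [p,q,r] to [q,r] − [p,r] + [p,q]. For instance
  ∂[2,3,4] = [3,4] − [2,4] + [2,3],
  ∂[0,1,3] = [1,3] − [0,3] + [0,1].
The resulting 9×6 matrix has rank 5, and its Smith normal form has invariant factors (1,1,1,1,1).

From H_k ≅ ker(∂_k) / im(∂_{k+1}) we obtain:

  H_0: rank C_0 − rank ∂_1 = 5 − 4 = 1, and the invariant factors of ∂_1 are all 1, so H_0 = Z.
  H_1: rank ker ∂_1 − rank ∂_2 = (9 − 4) − 5 = 0, and the invariant factors of ∂_2 are all 1, so H_1 = 0.
  H_2: rank ker ∂_2 − rank ∂_3 = (6 − 5) − 0 = 1, and there is no ∂_3, so H_2 = Z.

(K is a triangulation of the 2-sphere S^2.)

H_0 = Z,  H_1 = 0,  H_2 = Z.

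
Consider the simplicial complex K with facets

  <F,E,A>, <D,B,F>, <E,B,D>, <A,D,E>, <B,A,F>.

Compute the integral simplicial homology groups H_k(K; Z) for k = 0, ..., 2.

H_0 = Z,  H_1 = Z,  H_2 = 0.

We work with the vertex ordering A < B < D < E < F. The simplices of K, each written with vertices in increasing order, are:

  0-simplices (5): A, B, D, E, F
  1-simplices (10): AB, AD, AE, AF, BD, BE, BF, DE, DF, EF
  2-simplices (5): ABF, ADE, AEF, BDE, BDF

Hence C_0 ≅ Z^5, C_1 ≅ Z^10, C_2 ≅ Z^5.

The boundary map ∂_1: C_1 → C_0 is given by ∂[p,q] = [q] − [p].
The resulting 5×10 matrix has rank 4, and its Smith normal form has invariant factors (1,1,1,1).

Boundary ∂_2: C_2 → C_1 acts by ∂[p,q,r] = [q,r] − [p,r] + [p,q]. For instance
  ∂BDF = DF − BF + BD,
  ∂ADE = DE − AE + AD.
This gives a 10×5 integer matrix of rank 5; reducing to Smith normal form yields diagonal entries (1,1,1,1,1).

From H_k ≅ ker(∂_k) / im(∂_{k+1}) we obtain:

  H_0: rank C_0 − rank ∂_1 = 5 − 4 = 1, and the invariant factors of ∂_1 are all 1, so H_0 = Z.
  H_1: rank ker ∂_1 − rank ∂_2 = (10 − 4) − 5 = 1, and the invariant factors of ∂_2 are all 1, so H_1 = Z.
  H_2: rank ker ∂_2 − rank ∂_3 = (5 − 5) − 0 = 0, and there is no ∂_3, so H_2 = 0.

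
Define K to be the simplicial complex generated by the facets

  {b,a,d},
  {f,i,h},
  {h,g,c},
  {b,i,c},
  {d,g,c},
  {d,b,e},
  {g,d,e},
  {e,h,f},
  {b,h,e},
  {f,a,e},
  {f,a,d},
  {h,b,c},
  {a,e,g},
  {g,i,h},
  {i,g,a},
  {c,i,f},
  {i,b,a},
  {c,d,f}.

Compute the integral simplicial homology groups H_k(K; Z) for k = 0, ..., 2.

Take the total order a < b < c < d < e < f < g < h < i on the vertex set. Then K (dimension 2) consists of the simplices:

  0-simplices (9): a, b, c, d, e, f, g, h, i
  1-simplices (27): ab, ad, ae, af, ag, ai, bc, bd, be, bh, bi, cd, cf, cg, ch, ci, de, df, dg, ef, eg, eh, fh, fi, gh, gi, hi
  2-simplices (18): abd, abi, adf, aef, aeg, agi, bch, bci, bde, beh, cdf, cdg, cfi, cgh, deg, efh, fhi, ghi

Hence C_0 ≅ Z^9, C_1 ≅ Z^27, C_2 ≅ Z^18.

The boundary map ∂_1: C_1 → C_0 maps an edge to its endpoints' difference, ∂[p,q] = q − p. For instance
  ∂dg = g − d.
As a 9×27 matrix over Z this has rank 8, with invariant factors (1,1,1,1,1,1,1,1).

∂_2: C_2 → C_1 maps a triangle to the signed sum of its edges. For instance
  ∂deg = eg − dg + de,
  ∂cdf = df − cf + cd.
This gives a 27×18 integer matrix of rank 18; reducing to Smith normal form yields diagonal entries (1,1,1,1,1,1,1,1,1,1,1,1,1,1,1,1,1,2).

From H_k ≅ ker(∂_k) / im(∂_{k+1}) we obtain:

  H_0: rank C_0 − rank ∂_1 = 9 − 8 = 1, and the invariant factors of ∂_1 are all 1, so H_0 = Z.
  H_1: rank ker ∂_1 − rank ∂_2 = (27 − 8) − 18 = 1, and ∂_2 has invariant factor 2 > 1, so H_1 = Z ⊕ Z/2.
  H_2: rank ker ∂_2 − rank ∂_3 = (18 − 18) − 0 = 0, and there is no ∂_3, so H_2 = 0.

(K is a triangulation of the Klein bottle.)

H_0 = Z,  H_1 = Z ⊕ Z/2,  H_2 = 0.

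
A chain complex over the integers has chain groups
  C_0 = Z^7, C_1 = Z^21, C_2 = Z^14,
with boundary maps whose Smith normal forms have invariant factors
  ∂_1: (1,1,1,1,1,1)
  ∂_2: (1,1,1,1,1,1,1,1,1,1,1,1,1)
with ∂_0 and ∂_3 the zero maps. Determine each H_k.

H_0 ≅ Z,  H_1 ≅ Z^2,  H_2 ≅ Z.

H_0: b_0 = 7 − 0 − 6 = 1; torsion from ∂_1 factors > 1: none. So H_0 ≅ Z.
H_1: b_1 = 21 − 6 − 13 = 2; torsion from ∂_2 factors > 1: none. So H_1 ≅ Z^2.
H_2: b_2 = 14 − 13 − 0 = 1; torsion from ∂_3 factors > 1: none. So H_2 ≅ Z.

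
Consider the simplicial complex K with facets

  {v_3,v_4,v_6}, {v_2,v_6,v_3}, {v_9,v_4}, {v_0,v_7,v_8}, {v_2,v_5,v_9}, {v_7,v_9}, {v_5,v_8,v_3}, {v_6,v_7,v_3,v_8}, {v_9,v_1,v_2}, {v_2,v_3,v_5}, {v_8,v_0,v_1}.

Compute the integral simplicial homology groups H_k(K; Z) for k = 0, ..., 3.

Order the vertices as v_0 < v_1 < v_2 < v_3 < v_4 < v_5 < v_6 < v_7 < v_8 < v_9. Listing each simplex with vertices in this order, K has dimension 3 with simplices:

  0-simplices (10): [v_0], [v_1], [v_2], [v_3], [v_4], [v_5], [v_6], [v_7], [v_8], [v_9]
  1-simplices (23): (23 of them)
  2-simplices (12): (12 of them)
  3-simplices (1): [v_3,v_6,v_7,v_8]

giving chain groups C_0 ≅ Z^10, C_1 ≅ Z^23, C_2 ≅ Z^12, C_3 ≅ Z^1.

The boundary map ∂_1: C_1 → C_0 sends each edge [p,q] (with p < q) to q − p. For instance
  ∂[v_7,v_8] = [v_8] − [v_7].
The 10×23 boundary matrix has rank 9 and Smith normal form diag(1,1,1,1,1,1,1,1,1).

Boundary ∂_2: C_2 → C_1 acts by ∂[p,q,r] = [q,r] − [p,r] + [p,q]. For instance
  ∂[v_3,v_5,v_8] = [v_5,v_8] − [v_3,v_8] + [v_3,v_5],
  ∂[v_2,v_3,v_6] = [v_3,v_6] − [v_2,v_6] + [v_2,v_3].
As a 23×12 matrix over Z this has rank 11, with invariant factors (1,1,1,1,1,1,1,1,1,1,1).

∂_3: C_3 → C_2 sends each 3-simplex σ to the alternating sum Σ_i (−1)^i (σ with its i-th vertex removed). For instance
  ∂[v_3,v_6,v_7,v_8] = [v_6,v_7,v_8] − [v_3,v_7,v_8] + [v_3,v_6,v_8] − [v_3,v_6,v_7].
As a 12×1 matrix over Z this has rank 1, with invariant factors (1).

Reading off H_k = ker ∂_k / im ∂_{k+1}:

  H_0: rank C_0 − rank ∂_1 = 10 − 9 = 1, and the invariant factors of ∂_1 are all 1, so H_0 ≅ Z.
  H_1: rank ker ∂_1 − rank ∂_2 = (23 − 9) − 11 = 3, and the invariant factors of ∂_2 are all 1, so H_1 ≅ Z^3.
  H_2: rank ker ∂_2 − rank ∂_3 = (12 − 11) − 1 = 0, and the invariant factors of ∂_3 are all 1, so H_2 ≅ 0.
  H_3: rank ker ∂_3 − rank ∂_4 = (1 − 1) − 0 = 0, and there is no ∂_4, so H_3 ≅ 0.

As a check, the Euler characteristic is 10 − 23 + 12 − 1 = -2, which agrees with 1 − 3 + 0 − 0 = -2.

H_0 ≅ Z,  H_1 ≅ Z^3,  H_2 = 0,  H_3 = 0.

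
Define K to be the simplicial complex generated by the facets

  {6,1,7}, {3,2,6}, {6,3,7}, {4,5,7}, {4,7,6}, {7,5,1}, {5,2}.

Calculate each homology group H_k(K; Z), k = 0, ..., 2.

Order the vertices as 1 < 2 < 3 < 4 < 5 < 6 < 7. Listing each simplex with vertices in this order, K has dimension 2 with simplices:

  0-simplices (7): [1], [2], [3], [4], [5], [6], [7]
  1-simplices (13): [1,5], [1,6], [1,7], [2,3], [2,5], [2,6], [3,6], [3,7], [4,5], [4,6], [4,7], [5,7], [6,7]
  2-simplices (6): [1,5,7], [1,6,7], [2,3,6], [3,6,7], [4,5,7], [4,6,7]

Hence C_0 ≅ Z^7, C_1 ≅ Z^13, C_2 ≅ Z^6.

∂_1: C_1 → C_0 maps an edge to its endpoints' difference, ∂[p,q] = q − p. For instance
  ∂[4,6] = [6] − [4].
This gives a 7×13 integer matrix of rank 6; reducing to Smith normal form yields diagonal entries (1,1,1,1,1,1).

The boundary map ∂_2: C_2 → C_1 acts by ∂[p,q,r] = [q,r] − [p,r] + [p,q]. For instance
  ∂[4,6,7] = [6,7] − [4,7] + [4,6],
  ∂[1,5,7] = [5,7] − [1,7] + [1,5].
This gives a 13×6 integer matrix of rank 6; reducing to Smith normal form yields diagonal entries (1,1,1,1,1,1).

Reading off H_k = ker ∂_k / im ∂_{k+1}:

  H_0: rank C_0 − rank ∂_1 = 7 − 6 = 1, and the invariant factors of ∂_1 are all 1, so H_0 ≅ Z.
  H_1: rank ker ∂_1 − rank ∂_2 = (13 − 6) − 6 = 1, and the invariant factors of ∂_2 are all 1, so H_1 ≅ Z.
  H_2: rank ker ∂_2 − rank ∂_3 = (6 − 6) − 0 = 0, and there is no ∂_3, so H_2 ≅ 0.

H_0 ≅ Z,  H_1 ≅ Z,  H_2 = 0.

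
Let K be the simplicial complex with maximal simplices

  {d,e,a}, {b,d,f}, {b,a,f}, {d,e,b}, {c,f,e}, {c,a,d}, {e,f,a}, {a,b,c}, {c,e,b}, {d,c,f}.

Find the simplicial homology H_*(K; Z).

Fix the vertex order a < b < c < d < e < f and write every simplex with vertices in increasing order. Then dim K = 2 and the simplices of K are:

  0-simplices (6): a, b, c, d, e, f
  1-simplices (15): ab, ac, ad, ae, af, bc, bd, be, bf, cd, ce, cf, de, df, ef
  2-simplices (10): abc, abf, acd, ade, aef, bce, bde, bdf, cdf, cef

Hence C_0 ≅ Z^6, C_1 ≅ Z^15, C_2 ≅ Z^10.

Boundary ∂_1: C_1 → C_0 maps an edge to its endpoints' difference, ∂[p,q] = q − p. For instance
  ∂bf = f − b.
The resulting 6×15 matrix has rank 5, and its Smith normal form has invariant factors (1,1,1,1,1).

The boundary map ∂_2: C_2 → C_1 acts by ∂[p,q,r] = [q,r] − [p,r] + [p,q]. For instance
  ∂cdf = df − cf + cd,
  ∂aef = ef − af + ae.
The 15×10 boundary matrix has rank 10 and Smith normal form diag(1,1,1,1,1,1,1,1,1,2).

Now H_k = ker ∂_k / im ∂_{k+1}, so:

  H_0: rank C_0 − rank ∂_1 = 6 − 5 = 1, and the invariant factors of ∂_1 are all 1, so H_0 = Z.
  H_1: rank ker ∂_1 − rank ∂_2 = (15 − 5) − 10 = 0, and ∂_2 has invariant factor 2 > 1, so H_1 = Z/2.
  H_2: rank ker ∂_2 − rank ∂_3 = (10 − 10) − 0 = 0, and there is no ∂_3, so H_2 = 0.

As a check, the Euler characteristic is 6 − 15 + 10 = 1, which agrees with 1 − 0 + 0 = 1.
(K is a triangulation of the real projective plane RP^2.)

H_0 = Z,  H_1 = Z/2,  H_2 = 0.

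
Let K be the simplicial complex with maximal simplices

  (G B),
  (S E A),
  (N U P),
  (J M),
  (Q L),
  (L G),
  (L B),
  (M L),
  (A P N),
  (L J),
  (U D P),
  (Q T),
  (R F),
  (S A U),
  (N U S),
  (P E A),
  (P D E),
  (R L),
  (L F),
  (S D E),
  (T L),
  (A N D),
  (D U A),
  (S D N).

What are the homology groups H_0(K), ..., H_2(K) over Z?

H_0 = Z^2,  H_1 = Z^4 ⊕ Z/2Z,  H_2 = 0.

We work with the vertex ordering A < B < D < E < F < G < J < L < M < N < P < Q < R < S < T < U. The simplices of K, each written with vertices in increasing order, are:

  0-simplices (16): A, B, D, E, F, G, J, L, M, N, P, Q, R, S, T, U
  1-simplices (30): AD, AE, AN, AP, AS, AU, BG, BL, DE, DN, DP, DS, DU, EP, ES, FL, FR, GL, JL, JM, LM, LQ, LR, LT, NP, NS, NU, PU, QT, SU
  2-simplices (12): ADN, ADU, AEP, AES, ANP, ASU, DEP, DES, DNS, DPU, NPU, NSU

Hence C_0 ≅ Z^16, C_1 ≅ Z^30, C_2 ≅ Z^12.

∂_1: C_1 → C_0 maps an edge to its endpoints' difference, ∂[p,q] = q − p. For instance
  ∂NP = P − N.
This gives a 16×30 integer matrix of rank 14; reducing to Smith normal form yields diagonal entries (1,1,1,1,1,1,1,1,1,1,1,1,1,1).

Boundary ∂_2: C_2 → C_1 maps a triangle to the signed sum of its edges. For instance
  ∂ADU = DU − AU + AD,
  ∂DES = ES − DS + DE.
The 30×12 boundary matrix has rank 12 and Smith normal form diag(1,1,1,1,1,1,1,1,1,1,1,2).

Now H_k = ker ∂_k / im ∂_{k+1}, so:

  H_0: rank C_0 − rank ∂_1 = 16 − 14 = 2, and the invariant factors of ∂_1 are all 1, so H_0 = Z^2.
  H_1: rank ker ∂_1 − rank ∂_2 = (30 − 14) − 12 = 4, and ∂_2 has invariant factor 2 > 1, so H_1 = Z^4 ⊕ Z/2Z.
  H_2: rank ker ∂_2 − rank ∂_3 = (12 − 12) − 0 = 0, and there is no ∂_3, so H_2 = 0.

As a check, the Euler characteristic is 16 − 30 + 12 = -2, which agrees with 2 − 4 + 0 = -2.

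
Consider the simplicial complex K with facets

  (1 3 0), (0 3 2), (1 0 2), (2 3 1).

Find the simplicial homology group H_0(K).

We work with the vertex ordering 0 < 1 < 2 < 3. The simplices of K, each written with vertices in increasing order, are:

  0-simplices (4): [0], [1], [2], [3]
  1-simplices (6): [0,1], [0,2], [0,3], [1,2], [1,3], [2,3]
  2-simplices (4): [0,1,2], [0,1,3], [0,2,3], [1,2,3]

giving chain groups C_0 ≅ Z^4, C_1 ≅ Z^6, C_2 ≅ Z^4.

∂_1: C_1 → C_0 sends each edge [p,q] (with p < q) to q − p. For instance
  ∂[0,1] = [1] − [0].
The resulting 4×6 matrix has rank 3, and its Smith normal form has invariant factors (1,1,1).

The boundary map ∂_2: C_2 → C_1 maps a triangle to the signed sum of its edges. For instance
  ∂[0,2,3] = [2,3] − [0,3] + [0,2],
  ∂[1,2,3] = [2,3] − [1,3] + [1,2].
This gives a 6×4 integer matrix of rank 3; reducing to Smith normal form yields diagonal entries (1,1,1).

From H_k ≅ ker(∂_k) / im(∂_{k+1}) we obtain:

  H_0: rank C_0 − rank ∂_1 = 4 − 3 = 1, and the invariant factors of ∂_1 are all 1, so H_0 ≅ Z.

(K is a triangulation of the 2-sphere S^2.)

H_0 = Z.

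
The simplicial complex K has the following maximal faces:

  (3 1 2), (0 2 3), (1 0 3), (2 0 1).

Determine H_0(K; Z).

H_0 = Z.

Order the vertices as 0 < 1 < 2 < 3. Listing each simplex with vertices in this order, K has dimension 2 with simplices:

  0-simplices (4): [0], [1], [2], [3]
  1-simplices (6): [0,1], [0,2], [0,3], [1,2], [1,3], [2,3]
  2-simplices (4): [0,1,2], [0,1,3], [0,2,3], [1,2,3]

Hence C_0 ≅ Z^4, C_1 ≅ Z^6, C_2 ≅ Z^4.

∂_1: C_1 → C_0 is given by ∂[p,q] = [q] − [p]. For instance
  ∂[0,3] = [3] − [0].
The resulting 4×6 matrix has rank 3, and its Smith normal form has invariant factors (1,1,1).

Boundary ∂_2: C_2 → C_1 sends each 2-simplex [p,q,r] to [q,r] − [p,r] + [p,q]. For instance
  ∂[1,2,3] = [2,3] − [1,3] + [1,2],
  ∂[0,1,3] = [1,3] − [0,3] + [0,1].
The 6×4 boundary matrix has rank 3 and Smith normal form diag(1,1,1).

Reading off H_k = ker ∂_k / im ∂_{k+1}:

  H_0: rank C_0 − rank ∂_1 = 4 − 3 = 1, and the invariant factors of ∂_1 are all 1, so H_0 = Z.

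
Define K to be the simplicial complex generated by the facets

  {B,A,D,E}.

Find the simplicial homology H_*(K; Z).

H_0 ≅ Z,  H_1 = 0,  H_2 = 0,  H_3 = 0.

Take the total order A < B < D < E on the vertex set. Then K (dimension 3) consists of the simplices:

  0-simplices (4): A, B, D, E
  1-simplices (6): AB, AD, AE, BD, BE, DE
  2-simplices (4): ABD, ABE, ADE, BDE
  3-simplices (1): ABDE

Hence C_0 ≅ Z^4, C_1 ≅ Z^6, C_2 ≅ Z^4, C_3 ≅ Z^1.

Boundary ∂_1: C_1 → C_0 sends each edge [p,q] (with p < q) to q − p. For instance
  ∂AE = E − A.
This gives a 4×6 integer matrix of rank 3; reducing to Smith normal form yields diagonal entries (1,1,1).

The boundary map ∂_2: C_2 → C_1 maps a triangle to the signed sum of its edges. For instance
  ∂ADE = DE − AE + AD,
  ∂ABD = BD − AD + AB.
As a 6×4 matrix over Z this has rank 3, with invariant factors (1,1,1).

Boundary ∂_3: C_3 → C_2 sends each 3-simplex σ to the alternating sum Σ_i (−1)^i (σ with its i-th vertex removed). For instance
  ∂ABDE = BDE − ADE + ABE − ABD.
The 4×1 boundary matrix has rank 1 and Smith normal form diag(1).

From H_k ≅ ker(∂_k) / im(∂_{k+1}) we obtain:

  H_0: rank C_0 − rank ∂_1 = 4 − 3 = 1, and the invariant factors of ∂_1 are all 1, so H_0 ≅ Z.
  H_1: rank ker ∂_1 − rank ∂_2 = (6 − 3) − 3 = 0, and the invariant factors of ∂_2 are all 1, so H_1 ≅ 0.
  H_2: rank ker ∂_2 − rank ∂_3 = (4 − 3) − 1 = 0, and the invariant factors of ∂_3 are all 1, so H_2 ≅ 0.
  H_3: rank ker ∂_3 − rank ∂_4 = (1 − 1) − 0 = 0, and there is no ∂_4, so H_3 ≅ 0.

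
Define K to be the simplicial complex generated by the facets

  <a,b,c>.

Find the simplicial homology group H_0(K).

H_0 ≅ Z.

We work with the vertex ordering a < b < c. The simplices of K, each written with vertices in increasing order, are:

  0-simplices (3): a, b, c
  1-simplices (3): ab, ac, bc
  2-simplices (1): abc

giving chain groups C_0 ≅ Z^3, C_1 ≅ Z^3, C_2 ≅ Z^1.

Boundary ∂_1: C_1 → C_0 is given by ∂[p,q] = [q] − [p]. For instance
  ∂ac = c − a.
The resulting 3×3 matrix has rank 2, and its Smith normal form has invariant factors (1,1).

The boundary map ∂_2: C_2 → C_1 sends each 2-simplex [p,q,r] to [q,r] − [p,r] + [p,q]. For instance
  ∂abc = bc − ac + ab.
This gives a 3×1 integer matrix of rank 1; reducing to Smith normal form yields diagonal entries (1).

Now H_k = ker ∂_k / im ∂_{k+1}, so:

  H_0: rank C_0 − rank ∂_1 = 3 − 2 = 1, and the invariant factors of ∂_1 are all 1, so H_0 = Z.

(K is a triangulation of the 2-simplex.)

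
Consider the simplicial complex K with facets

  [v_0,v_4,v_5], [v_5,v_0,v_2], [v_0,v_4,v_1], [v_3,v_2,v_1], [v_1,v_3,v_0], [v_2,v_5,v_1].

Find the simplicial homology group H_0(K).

H_0 = Z.

We work with the vertex ordering v_0 < v_1 < v_2 < v_3 < v_4 < v_5. The simplices of K, each written with vertices in increasing order, are:

  0-simplices (6): [v_0], [v_1], [v_2], [v_3], [v_4], [v_5]
  1-simplices (12): [v_0,v_1], [v_0,v_2], [v_0,v_3], [v_0,v_4], [v_0,v_5], [v_1,v_2], [v_1,v_3], [v_1,v_4], [v_1,v_5], [v_2,v_3], [v_2,v_5], [v_4,v_5]
  2-simplices (6): [v_0,v_1,v_3], [v_0,v_1,v_4], [v_0,v_2,v_5], [v_0,v_4,v_5], [v_1,v_2,v_3], [v_1,v_2,v_5]

so the chain groups are C_0 ≅ Z^6, C_1 ≅ Z^12, C_2 ≅ Z^6.

∂_1: C_1 → C_0 is given by ∂[p,q] = [q] − [p].
The resulting 6×12 matrix has rank 5, and its Smith normal form has invariant factors (1,1,1,1,1).

The boundary map ∂_2: C_2 → C_1 acts by ∂[p,q,r] = [q,r] − [p,r] + [p,q]. For instance
  ∂[v_0,v_1,v_4] = [v_1,v_4] − [v_0,v_4] + [v_0,v_1],
  ∂[v_1,v_2,v_5] = [v_2,v_5] − [v_1,v_5] + [v_1,v_2].
As a 12×6 matrix over Z this has rank 6, with invariant factors (1,1,1,1,1,1).

Computing H_k = (kernel of ∂_k) / (image of ∂_{k+1}):

  H_0: rank C_0 − rank ∂_1 = 6 − 5 = 1, and the invariant factors of ∂_1 are all 1, so H_0 = Z.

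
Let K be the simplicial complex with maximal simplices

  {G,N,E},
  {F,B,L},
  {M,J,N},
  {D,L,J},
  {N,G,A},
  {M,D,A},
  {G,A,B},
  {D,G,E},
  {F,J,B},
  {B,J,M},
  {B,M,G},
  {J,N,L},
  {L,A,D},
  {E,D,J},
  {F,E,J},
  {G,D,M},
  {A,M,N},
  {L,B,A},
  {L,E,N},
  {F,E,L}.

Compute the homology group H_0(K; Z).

Order the vertices as A < B < D < E < F < G < J < L < M < N. Listing each simplex with vertices in this order, K has dimension 2 with simplices:

  0-simplices (10): A, B, D, E, F, G, J, L, M, N
  1-simplices (30): AB, AD, AG, AL, AM, AN, BF, BG, BJ, BL, BM, DE, DG, DJ, DL, DM, EF, EG, EJ, EL, EN, FJ, FL, GM, GN, JL, JM, JN, LN, MN
  2-simplices (20): ABG, ABL, ADL, ADM, AGN, AMN, BFJ, BFL, BGM, BJM, DEG, DEJ, DGM, DJL, EFJ, EFL, EGN, ELN, JLN, JMN

giving chain groups C_0 ≅ Z^10, C_1 ≅ Z^30, C_2 ≅ Z^20.

∂_1: C_1 → C_0 sends each edge [p,q] (with p < q) to q − p.
The resulting 10×30 matrix has rank 9, and its Smith normal form has invariant factors (1,1,1,1,1,1,1,1,1).

∂_2: C_2 → C_1 sends each 2-simplex [p,q,r] to [q,r] − [p,r] + [p,q]. For instance
  ∂AGN = GN − AN + AG,
  ∂ADL = DL − AL + AD.
This gives a 30×20 integer matrix of rank 20; reducing to Smith normal form yields diagonal entries (1,1,1,1,1,1,1,1,1,1,1,1,1,1,1,1,1,1,1,2).

Computing H_k = (kernel of ∂_k) / (image of ∂_{k+1}):

  H_0: rank C_0 − rank ∂_1 = 10 − 9 = 1, and the invariant factors of ∂_1 are all 1, so H_0 ≅ Z.

H_0 ≅ Z.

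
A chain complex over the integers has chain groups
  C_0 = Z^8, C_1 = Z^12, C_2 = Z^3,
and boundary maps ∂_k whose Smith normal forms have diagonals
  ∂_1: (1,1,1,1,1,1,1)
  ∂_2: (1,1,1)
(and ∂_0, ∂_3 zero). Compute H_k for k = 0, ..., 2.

H_0: b_0 = 8 − 0 − 7 = 1; torsion from ∂_1 factors > 1: none. So H_0 = Z.
H_1: b_1 = 12 − 7 − 3 = 2; torsion from ∂_2 factors > 1: none. So H_1 = Z^2.
H_2: b_2 = 3 − 3 − 0 = 0; torsion from ∂_3 factors > 1: none. So H_2 = 0.

H_0 = Z,  H_1 = Z^2,  H_2 = 0.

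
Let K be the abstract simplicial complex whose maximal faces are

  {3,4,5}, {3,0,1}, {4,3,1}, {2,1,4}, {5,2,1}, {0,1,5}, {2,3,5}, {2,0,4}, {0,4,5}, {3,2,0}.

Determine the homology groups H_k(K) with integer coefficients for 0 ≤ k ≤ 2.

H_0 = Z,  H_1 = Z/2,  H_2 = 0.

K has 6 vertices, 15 edges, 10 triangles.
rank ∂_0 = 0, rank ∂_1 = 5 ⇒ b_0 = 6 − 0 − 5 = 1; all invariant factors of ∂_1 are 1 so no torsion. So H_0 = Z.
rank ∂_1 = 5, rank ∂_2 = 10 ⇒ b_1 = 15 − 5 − 10 = 0; ∂_2 has invariant factor(s) [2] giving torsion. So H_1 = Z/2.
rank ∂_2 = 10, rank ∂_3 = 0 ⇒ b_2 = 10 − 10 − 0 = 0. So H_2 = 0.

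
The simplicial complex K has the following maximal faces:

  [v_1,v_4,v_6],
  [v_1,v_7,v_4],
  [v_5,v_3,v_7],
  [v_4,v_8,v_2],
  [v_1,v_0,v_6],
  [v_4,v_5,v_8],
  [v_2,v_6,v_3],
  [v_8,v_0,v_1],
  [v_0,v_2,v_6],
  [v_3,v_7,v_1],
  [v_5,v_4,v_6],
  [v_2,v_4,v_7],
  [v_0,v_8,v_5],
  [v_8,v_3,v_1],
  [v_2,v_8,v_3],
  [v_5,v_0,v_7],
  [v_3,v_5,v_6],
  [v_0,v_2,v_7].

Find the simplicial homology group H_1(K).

H_1 = Z^2.

Fix the vertex order v_0 < v_1 < v_2 < v_3 < v_4 < v_5 < v_6 < v_7 < v_8 and write every simplex with vertices in increasing order. Then dim K = 2 and the simplices of K are:

  0-simplices (9): [v_0], [v_1], [v_2], [v_3], [v_4], [v_5], [v_6], [v_7], [v_8]
  1-simplices (27): (27 of them)
  2-simplices (18): (18 of them)

Hence C_0 ≅ Z^9, C_1 ≅ Z^27, C_2 ≅ Z^18.

∂_1: C_1 → C_0 is given by ∂[p,q] = [q] − [p].
This gives a 9×27 integer matrix of rank 8; reducing to Smith normal form yields diagonal entries (1,1,1,1,1,1,1,1).

The boundary map ∂_2: C_2 → C_1 sends each 2-simplex [p,q,r] to [q,r] − [p,r] + [p,q]. For instance
  ∂[v_0,v_1,v_6] = [v_1,v_6] − [v_0,v_6] + [v_0,v_1],
  ∂[v_3,v_5,v_6] = [v_5,v_6] − [v_3,v_6] + [v_3,v_5].
The resulting 27×18 matrix has rank 17, and its Smith normal form has invariant factors (1,1,1,1,1,1,1,1,1,1,1,1,1,1,1,1,1).

Reading off H_k = ker ∂_k / im ∂_{k+1}:

  H_1: rank ker ∂_1 − rank ∂_2 = (27 − 8) − 17 = 2, and the invariant factors of ∂_2 are all 1, so H_1 ≅ Z^2.

(K is a triangulation of the torus T^2.)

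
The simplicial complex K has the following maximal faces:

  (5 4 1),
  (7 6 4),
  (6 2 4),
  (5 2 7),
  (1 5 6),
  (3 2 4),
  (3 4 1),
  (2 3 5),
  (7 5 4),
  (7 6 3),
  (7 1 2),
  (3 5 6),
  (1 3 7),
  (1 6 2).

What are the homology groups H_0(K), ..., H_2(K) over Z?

Order the vertices as 1 < 2 < 3 < 4 < 5 < 6 < 7. Listing each simplex with vertices in this order, K has dimension 2 with simplices:

  0-simplices (7): [1], [2], [3], [4], [5], [6], [7]
  1-simplices (21): [1,2], [1,3], [1,4], [1,5], [1,6], [1,7], [2,3], [2,4], [2,5], [2,6], [2,7], [3,4], [3,5], [3,6], [3,7], [4,5], [4,6], [4,7], [5,6], [5,7], [6,7]
  2-simplices (14): [1,2,6], [1,2,7], [1,3,4], [1,3,7], [1,4,5], [1,5,6], [2,3,4], [2,3,5], [2,4,6], [2,5,7], [3,5,6], [3,6,7], [4,5,7], [4,6,7]

giving chain groups C_0 ≅ Z^7, C_1 ≅ Z^21, C_2 ≅ Z^14.

The boundary map ∂_1: C_1 → C_0 maps an edge to its endpoints' difference, ∂[p,q] = q − p. For instance
  ∂[1,7] = [7] − [1].
The resulting 7×21 matrix has rank 6, and its Smith normal form has invariant factors (1,1,1,1,1,1).

The boundary map ∂_2: C_2 → C_1 maps a triangle to the signed sum of its edges. For instance
  ∂[1,2,6] = [2,6] − [1,6] + [1,2],
  ∂[1,5,6] = [5,6] − [1,6] + [1,5].
The 21×14 boundary matrix has rank 13 and Smith normal form diag(1,1,1,1,1,1,1,1,1,1,1,1,1).

Now H_k = ker ∂_k / im ∂_{k+1}, so:

  H_0: rank C_0 − rank ∂_1 = 7 − 6 = 1, and the invariant factors of ∂_1 are all 1, so H_0 ≅ Z.
  H_1: rank ker ∂_1 − rank ∂_2 = (21 − 6) − 13 = 2, and the invariant factors of ∂_2 are all 1, so H_1 ≅ Z^2.
  H_2: rank ker ∂_2 − rank ∂_3 = (14 − 13) − 0 = 1, and there is no ∂_3, so H_2 ≅ Z.

H_0 = Z,  H_1 = Z^2,  H_2 = Z.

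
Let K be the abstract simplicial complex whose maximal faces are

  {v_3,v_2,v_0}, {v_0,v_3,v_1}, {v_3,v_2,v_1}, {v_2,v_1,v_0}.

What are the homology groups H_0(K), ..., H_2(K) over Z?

H_0 = Z,  H_1 = 0,  H_2 = Z.

We work with the vertex ordering v_0 < v_1 < v_2 < v_3. The simplices of K, each written with vertices in increasing order, are:

  0-simplices (4): [v_0], [v_1], [v_2], [v_3]
  1-simplices (6): [v_0,v_1], [v_0,v_2], [v_0,v_3], [v_1,v_2], [v_1,v_3], [v_2,v_3]
  2-simplices (4): [v_0,v_1,v_2], [v_0,v_1,v_3], [v_0,v_2,v_3], [v_1,v_2,v_3]

giving chain groups C_0 ≅ Z^4, C_1 ≅ Z^6, C_2 ≅ Z^4.

∂_1: C_1 → C_0 sends each edge [p,q] (with p < q) to q − p. For instance
  ∂[v_1,v_3] = [v_3] − [v_1].
The 4×6 boundary matrix has rank 3 and Smith normal form diag(1,1,1).

∂_2: C_2 → C_1 sends each 2-simplex [p,q,r] to [q,r] − [p,r] + [p,q]. For instance
  ∂[v_0,v_1,v_3] = [v_1,v_3] − [v_0,v_3] + [v_0,v_1],
  ∂[v_1,v_2,v_3] = [v_2,v_3] − [v_1,v_3] + [v_1,v_2].
As a 6×4 matrix over Z this has rank 3, with invariant factors (1,1,1).

Reading off H_k = ker ∂_k / im ∂_{k+1}:

  H_0: rank C_0 − rank ∂_1 = 4 − 3 = 1, and the invariant factors of ∂_1 are all 1, so H_0 ≅ Z.
  H_1: rank ker ∂_1 − rank ∂_2 = (6 − 3) − 3 = 0, and the invariant factors of ∂_2 are all 1, so H_1 ≅ 0.
  H_2: rank ker ∂_2 − rank ∂_3 = (4 − 3) − 0 = 1, and there is no ∂_3, so H_2 ≅ Z.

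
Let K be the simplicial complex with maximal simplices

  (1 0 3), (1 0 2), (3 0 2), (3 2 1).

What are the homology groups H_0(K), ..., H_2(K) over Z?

H_0 ≅ Z,  H_1 = 0,  H_2 ≅ Z.

Fix the vertex order 0 < 1 < 2 < 3 and write every simplex with vertices in increasing order. Then dim K = 2 and the simplices of K are:

  0-simplices (4): [0], [1], [2], [3]
  1-simplices (6): [0,1], [0,2], [0,3], [1,2], [1,3], [2,3]
  2-simplices (4): [0,1,2], [0,1,3], [0,2,3], [1,2,3]

giving chain groups C_0 ≅ Z^4, C_1 ≅ Z^6, C_2 ≅ Z^4.

The boundary map ∂_1: C_1 → C_0 is given by ∂[p,q] = [q] − [p].
The 4×6 boundary matrix has rank 3 and Smith normal form diag(1,1,1).

Boundary ∂_2: C_2 → C_1 maps a triangle to the signed sum of its edges. For instance
  ∂[0,2,3] = [2,3] − [0,3] + [0,2],
  ∂[0,1,2] = [1,2] − [0,2] + [0,1].
As a 6×4 matrix over Z this has rank 3, with invariant factors (1,1,1).

Computing H_k = (kernel of ∂_k) / (image of ∂_{k+1}):

  H_0: rank C_0 − rank ∂_1 = 4 − 3 = 1, and the invariant factors of ∂_1 are all 1, so H_0 ≅ Z.
  H_1: rank ker ∂_1 − rank ∂_2 = (6 − 3) − 3 = 0, and the invariant factors of ∂_2 are all 1, so H_1 ≅ 0.
  H_2: rank ker ∂_2 − rank ∂_3 = (4 − 3) − 0 = 1, and there is no ∂_3, so H_2 ≅ Z.

(K is a triangulation of the 2-sphere S^2.)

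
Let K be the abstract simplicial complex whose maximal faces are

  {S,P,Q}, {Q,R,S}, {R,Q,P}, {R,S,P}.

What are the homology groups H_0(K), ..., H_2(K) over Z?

Take the total order P < Q < R < S on the vertex set. Then K (dimension 2) consists of the simplices:

  0-simplices (4): P, Q, R, S
  1-simplices (6): PQ, PR, PS, QR, QS, RS
  2-simplices (4): PQR, PQS, PRS, QRS

so the chain groups are C_0 ≅ Z^4, C_1 ≅ Z^6, C_2 ≅ Z^4.

Boundary ∂_1: C_1 → C_0 maps an edge to its endpoints' difference, ∂[p,q] = q − p. For instance
  ∂QR = R − Q.
The resulting 4×6 matrix has rank 3, and its Smith normal form has invariant factors (1,1,1).

Boundary ∂_2: C_2 → C_1 maps a triangle to the signed sum of its edges. For instance
  ∂QRS = RS − QS + QR,
  ∂PRS = RS − PS + PR.
The resulting 6×4 matrix has rank 3, and its Smith normal form has invariant factors (1,1,1).

Now H_k = ker ∂_k / im ∂_{k+1}, so:

  H_0: rank C_0 − rank ∂_1 = 4 − 3 = 1, and the invariant factors of ∂_1 are all 1, so H_0 ≅ Z.
  H_1: rank ker ∂_1 − rank ∂_2 = (6 − 3) − 3 = 0, and the invariant factors of ∂_2 are all 1, so H_1 ≅ 0.
  H_2: rank ker ∂_2 − rank ∂_3 = (4 − 3) − 0 = 1, and there is no ∂_3, so H_2 ≅ Z.

H_0 = Z,  H_1 = 0,  H_2 = Z.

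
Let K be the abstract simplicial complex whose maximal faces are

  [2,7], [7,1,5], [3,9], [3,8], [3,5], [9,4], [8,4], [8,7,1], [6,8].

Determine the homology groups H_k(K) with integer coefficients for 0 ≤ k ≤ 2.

We work with the vertex ordering 1 < 2 < 3 < 4 < 5 < 6 < 7 < 8 < 9. The simplices of K, each written with vertices in increasing order, are:

  0-simplices (9): [1], [2], [3], [4], [5], [6], [7], [8], [9]
  1-simplices (12): [1,5], [1,7], [1,8], [2,7], [3,5], [3,8], [3,9], [4,8], [4,9], [5,7], [6,8], [7,8]
  2-simplices (2): [1,5,7], [1,7,8]

giving chain groups C_0 ≅ Z^9, C_1 ≅ Z^12, C_2 ≅ Z^2.

∂_1: C_1 → C_0 sends each edge [p,q] (with p < q) to q − p.
This gives a 9×12 integer matrix of rank 8; reducing to Smith normal form yields diagonal entries (1,1,1,1,1,1,1,1).

Boundary ∂_2: C_2 → C_1 acts by ∂[p,q,r] = [q,r] − [p,r] + [p,q]. For instance
  ∂[1,7,8] = [7,8] − [1,8] + [1,7],
  ∂[1,5,7] = [5,7] − [1,7] + [1,5].
As a 12×2 matrix over Z this has rank 2, with invariant factors (1,1).

From H_k ≅ ker(∂_k) / im(∂_{k+1}) we obtain:

  H_0: rank C_0 − rank ∂_1 = 9 − 8 = 1, and the invariant factors of ∂_1 are all 1, so H_0 = Z.
  H_1: rank ker ∂_1 − rank ∂_2 = (12 − 8) − 2 = 2, and the invariant factors of ∂_2 are all 1, so H_1 = Z^2.
  H_2: rank ker ∂_2 − rank ∂_3 = (2 − 2) − 0 = 0, and there is no ∂_3, so H_2 = 0.

H_0 = Z,  H_1 = Z^2,  H_2 = 0.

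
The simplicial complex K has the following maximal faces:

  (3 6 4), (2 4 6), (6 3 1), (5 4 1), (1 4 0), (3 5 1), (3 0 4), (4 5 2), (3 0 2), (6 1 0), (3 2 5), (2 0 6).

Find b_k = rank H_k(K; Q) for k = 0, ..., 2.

b_0 = 1, b_1 = 0, b_2 = 0.

Fix the vertex order 0 < 1 < 2 < 3 < 4 < 5 < 6 and write every simplex with vertices in increasing order. Then dim K = 2 and the simplices of K are:

  0-simplices (7): [0], [1], [2], [3], [4], [5], [6]
  1-simplices (18): [0,1], [0,2], [0,3], [0,4], [0,6], [1,3], [1,4], [1,5], [1,6], [2,3], [2,4], [2,5], [2,6], [3,4], [3,5], [3,6], [4,5], [4,6]
  2-simplices (12): [0,1,4], [0,1,6], [0,2,3], [0,2,6], [0,3,4], [1,3,5], [1,3,6], [1,4,5], [2,3,5], [2,4,5], [2,4,6], [3,4,6]

so the chain groups are C_0 ≅ Z^7, C_1 ≅ Z^18, C_2 ≅ Z^12.

The boundary map ∂_1: C_1 → C_0 sends each edge [p,q] (with p < q) to q − p.
The 7×18 boundary matrix has rank 6 and Smith normal form diag(1,1,1,1,1,1).

The boundary map ∂_2: C_2 → C_1 maps a triangle to the signed sum of its edges. For instance
  ∂[0,3,4] = [3,4] − [0,4] + [0,3],
  ∂[0,1,4] = [1,4] − [0,4] + [0,1].
The 18×12 boundary matrix has rank 12 and Smith normal form diag(1,1,1,1,1,1,1,1,1,1,1,2).

Reading off H_k = ker ∂_k / im ∂_{k+1}:

  H_0: rank C_0 − rank ∂_1 = 7 − 6 = 1, and the invariant factors of ∂_1 are all 1, so H_0 ≅ Z.
  H_1: rank ker ∂_1 − rank ∂_2 = (18 − 6) − 12 = 0, and ∂_2 has invariant factor 2 > 1, so H_1 ≅ Z/2.
  H_2: rank ker ∂_2 − rank ∂_3 = (12 − 12) − 0 = 0, and there is no ∂_3, so H_2 ≅ 0.

Hence the Betti numbers are b_0 = 1, b_1 = 0, b_2 = 0.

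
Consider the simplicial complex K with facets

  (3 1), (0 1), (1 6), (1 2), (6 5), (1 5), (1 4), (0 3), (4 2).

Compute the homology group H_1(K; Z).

K has 7 vertices, 9 edges.
rank ∂_1 = 6, rank ∂_2 = 0 ⇒ b_1 = 9 − 6 − 0 = 3. So H_1 ≅ Z^3.

H_1 = Z^3.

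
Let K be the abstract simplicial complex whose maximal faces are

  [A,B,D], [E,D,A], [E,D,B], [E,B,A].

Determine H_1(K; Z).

We work with the vertex ordering A < B < D < E. The simplices of K, each written with vertices in increasing order, are:

  0-simplices (4): A, B, D, E
  1-simplices (6): AB, AD, AE, BD, BE, DE
  2-simplices (4): ABD, ABE, ADE, BDE

giving chain groups C_0 ≅ Z^4, C_1 ≅ Z^6, C_2 ≅ Z^4.

Boundary ∂_1: C_1 → C_0 sends each edge [p,q] (with p < q) to q − p. For instance
  ∂AE = E − A.
The resulting 4×6 matrix has rank 3, and its Smith normal form has invariant factors (1,1,1).

The boundary map ∂_2: C_2 → C_1 sends each 2-simplex [p,q,r] to [q,r] − [p,r] + [p,q]. For instance
  ∂ABE = BE − AE + AB,
  ∂ABD = BD − AD + AB.
This gives a 6×4 integer matrix of rank 3; reducing to Smith normal form yields diagonal entries (1,1,1).

From H_k ≅ ker(∂_k) / im(∂_{k+1}) we obtain:

  H_1: rank ker ∂_1 − rank ∂_2 = (6 − 3) − 3 = 0, and the invariant factors of ∂_2 are all 1, so H_1 ≅ 0.

H_1 = 0.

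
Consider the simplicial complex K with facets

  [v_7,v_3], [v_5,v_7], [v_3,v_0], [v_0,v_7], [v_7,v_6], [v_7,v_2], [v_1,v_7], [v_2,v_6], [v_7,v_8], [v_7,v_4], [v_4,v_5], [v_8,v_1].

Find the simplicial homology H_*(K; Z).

H_0 = Z,  H_1 = Z^4.

Fix the vertex order v_0 < v_1 < v_2 < v_3 < v_4 < v_5 < v_6 < v_7 < v_8 and write every simplex with vertices in increasing order. Then dim K = 1 and the simplices of K are:

  0-simplices (9): [v_0], [v_1], [v_2], [v_3], [v_4], [v_5], [v_6], [v_7], [v_8]
  1-simplices (12): [v_0,v_3], [v_0,v_7], [v_1,v_7], [v_1,v_8], [v_2,v_6], [v_2,v_7], [v_3,v_7], [v_4,v_5], [v_4,v_7], [v_5,v_7], [v_6,v_7], [v_7,v_8]

so the chain groups are C_0 ≅ Z^9, C_1 ≅ Z^12.

Boundary ∂_1: C_1 → C_0 maps an edge to its endpoints' difference, ∂[p,q] = q − p. For instance
  ∂[v_1,v_8] = [v_8] − [v_1].
As a 9×12 matrix over Z this has rank 8, with invariant factors (1,1,1,1,1,1,1,1).

From H_k ≅ ker(∂_k) / im(∂_{k+1}) we obtain:

  H_0: rank C_0 − rank ∂_1 = 9 − 8 = 1, and the invariant factors of ∂_1 are all 1, so H_0 ≅ Z.
  H_1: rank ker ∂_1 − rank ∂_2 = (12 − 8) − 0 = 4, and there is no ∂_2, so H_1 ≅ Z^4.

(K is a triangulation of a wedge of 4 circles.)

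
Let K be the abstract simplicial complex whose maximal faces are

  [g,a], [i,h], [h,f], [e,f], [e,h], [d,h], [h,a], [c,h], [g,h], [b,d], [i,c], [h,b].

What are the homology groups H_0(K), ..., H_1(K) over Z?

H_0 ≅ Z,  H_1 ≅ Z^4.

Fix the vertex order a < b < c < d < e < f < g < h < i and write every simplex with vertices in increasing order. Then dim K = 1 and the simplices of K are:

  0-simplices (9): a, b, c, d, e, f, g, h, i
  1-simplices (12): ag, ah, bd, bh, ch, ci, dh, ef, eh, fh, gh, hi

Hence C_0 ≅ Z^9, C_1 ≅ Z^12.

Boundary ∂_1: C_1 → C_0 is given by ∂[p,q] = [q] − [p]. For instance
  ∂ch = h − c.
The resulting 9×12 matrix has rank 8, and its Smith normal form has invariant factors (1,1,1,1,1,1,1,1).

Computing H_k = (kernel of ∂_k) / (image of ∂_{k+1}):

  H_0: rank C_0 − rank ∂_1 = 9 − 8 = 1, and the invariant factors of ∂_1 are all 1, so H_0 = Z.
  H_1: rank ker ∂_1 − rank ∂_2 = (12 − 8) − 0 = 4, and there is no ∂_2, so H_1 = Z^4.

(K is a triangulation of a wedge of 4 circles.)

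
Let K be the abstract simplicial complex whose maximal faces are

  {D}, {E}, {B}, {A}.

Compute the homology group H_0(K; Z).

H_0 ≅ Z^4.

Order the vertices as A < B < D < E. Listing each simplex with vertices in this order, K has dimension 0 with simplices:

  0-simplices (4): A, B, D, E

Hence C_0 ≅ Z^4.

From H_k ≅ ker(∂_k) / im(∂_{k+1}) we obtain:

  H_0: rank C_0 − rank ∂_1 = 4 − 0 = 4, and there is no ∂_1, so H_0 ≅ Z^4.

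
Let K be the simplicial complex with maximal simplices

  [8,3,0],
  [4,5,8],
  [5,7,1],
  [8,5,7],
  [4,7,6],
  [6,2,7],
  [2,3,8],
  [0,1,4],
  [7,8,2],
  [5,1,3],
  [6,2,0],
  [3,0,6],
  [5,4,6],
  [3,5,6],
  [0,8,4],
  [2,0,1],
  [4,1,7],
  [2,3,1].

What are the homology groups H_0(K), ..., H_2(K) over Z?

H_0 = Z,  H_1 = Z × Z/2,  H_2 = 0.

Fix the vertex order 0 < 1 < 2 < 3 < 4 < 5 < 6 < 7 < 8 and write every simplex with vertices in increasing order. Then dim K = 2 and the simplices of K are:

  0-simplices (9): [0], [1], [2], [3], [4], [5], [6], [7], [8]
  1-simplices (27): (27 of them)
  2-simplices (18): [0,1,2], [0,1,4], [0,2,6], [0,3,6], [0,3,8], [0,4,8], [1,2,3], [1,3,5], [1,4,7], [1,5,7], [2,3,8], [2,6,7], [2,7,8], [3,5,6], [4,5,6], [4,5,8], [4,6,7], [5,7,8]

giving chain groups C_0 ≅ Z^9, C_1 ≅ Z^27, C_2 ≅ Z^18.

∂_1: C_1 → C_0 sends each edge [p,q] (with p < q) to q − p.
This gives a 9×27 integer matrix of rank 8; reducing to Smith normal form yields diagonal entries (1,1,1,1,1,1,1,1).

The boundary map ∂_2: C_2 → C_1 maps a triangle to the signed sum of its edges. For instance
  ∂[0,3,8] = [3,8] − [0,8] + [0,3],
  ∂[0,1,2] = [1,2] − [0,2] + [0,1].
As a 27×18 matrix over Z this has rank 18, with invariant factors (1,1,1,1,1,1,1,1,1,1,1,1,1,1,1,1,1,2).

Computing H_k = (kernel of ∂_k) / (image of ∂_{k+1}):

  H_0: rank C_0 − rank ∂_1 = 9 − 8 = 1, and the invariant factors of ∂_1 are all 1, so H_0 = Z.
  H_1: rank ker ∂_1 − rank ∂_2 = (27 − 8) − 18 = 1, and ∂_2 has invariant factor 2 > 1, so H_1 = Z × Z/2.
  H_2: rank ker ∂_2 − rank ∂_3 = (18 − 18) − 0 = 0, and there is no ∂_3, so H_2 = 0.

As a check, the Euler characteristic is 9 − 27 + 18 = 0, which agrees with 1 − 1 + 0 = 0.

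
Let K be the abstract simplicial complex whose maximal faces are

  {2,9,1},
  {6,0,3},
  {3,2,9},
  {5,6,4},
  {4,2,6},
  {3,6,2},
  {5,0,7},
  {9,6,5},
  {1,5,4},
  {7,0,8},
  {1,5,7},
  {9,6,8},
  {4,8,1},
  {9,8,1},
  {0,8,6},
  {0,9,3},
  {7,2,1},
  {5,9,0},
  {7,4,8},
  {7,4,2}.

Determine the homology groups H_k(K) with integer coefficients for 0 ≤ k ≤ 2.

H_0 ≅ Z,  H_1 ≅ Z ⊕ Z/2,  H_2 = 0.

We work with the vertex ordering 0 < 1 < 2 < 3 < 4 < 5 < 6 < 7 < 8 < 9. The simplices of K, each written with vertices in increasing order, are:

  0-simplices (10): [0], [1], [2], [3], [4], [5], [6], [7], [8], [9]
  1-simplices (30): (30 of them)
  2-simplices (20): (20 of them)

so the chain groups are C_0 ≅ Z^10, C_1 ≅ Z^30, C_2 ≅ Z^20.

The boundary map ∂_1: C_1 → C_0 maps an edge to its endpoints' difference, ∂[p,q] = q − p. For instance
  ∂[5,9] = [9] − [5].
The resulting 10×30 matrix has rank 9, and its Smith normal form has invariant factors (1,1,1,1,1,1,1,1,1).

The boundary map ∂_2: C_2 → C_1 maps a triangle to the signed sum of its edges. For instance
  ∂[1,4,5] = [4,5] − [1,5] + [1,4],
  ∂[1,2,9] = [2,9] − [1,9] + [1,2].
The 30×20 boundary matrix has rank 20 and Smith normal form diag(1,1,1,1,1,1,1,1,1,1,1,1,1,1,1,1,1,1,1,2).

Computing H_k = (kernel of ∂_k) / (image of ∂_{k+1}):

  H_0: rank C_0 − rank ∂_1 = 10 − 9 = 1, and the invariant factors of ∂_1 are all 1, so H_0 ≅ Z.
  H_1: rank ker ∂_1 − rank ∂_2 = (30 − 9) − 20 = 1, and ∂_2 has invariant factor 2 > 1, so H_1 ≅ Z ⊕ Z/2.
  H_2: rank ker ∂_2 − rank ∂_3 = (20 − 20) − 0 = 0, and there is no ∂_3, so H_2 ≅ 0.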